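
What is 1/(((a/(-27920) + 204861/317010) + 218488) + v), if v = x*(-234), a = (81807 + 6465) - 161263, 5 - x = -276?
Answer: 295030640/45062171722961 ≈ 6.5472e-6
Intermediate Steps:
x = 281 (x = 5 - 1*(-276) = 5 + 276 = 281)
a = -72991 (a = 88272 - 161263 = -72991)
v = -65754 (v = 281*(-234) = -65754)
1/(((a/(-27920) + 204861/317010) + 218488) + v) = 1/(((-72991/(-27920) + 204861/317010) + 218488) - 65754) = 1/(((-72991*(-1/27920) + 204861*(1/317010)) + 218488) - 65754) = 1/(((72991/27920 + 68287/105670) + 218488) - 65754) = 1/((961953201/295030640 + 218488) - 65754) = 1/(64461616425521/295030640 - 65754) = 1/(45062171722961/295030640) = 295030640/45062171722961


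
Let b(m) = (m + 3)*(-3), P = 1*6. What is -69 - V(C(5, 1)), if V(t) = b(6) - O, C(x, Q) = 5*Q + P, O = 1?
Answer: -41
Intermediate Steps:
P = 6
C(x, Q) = 6 + 5*Q (C(x, Q) = 5*Q + 6 = 6 + 5*Q)
b(m) = -9 - 3*m (b(m) = (3 + m)*(-3) = -9 - 3*m)
V(t) = -28 (V(t) = (-9 - 3*6) - 1*1 = (-9 - 18) - 1 = -27 - 1 = -28)
-69 - V(C(5, 1)) = -69 - 1*(-28) = -69 + 28 = -41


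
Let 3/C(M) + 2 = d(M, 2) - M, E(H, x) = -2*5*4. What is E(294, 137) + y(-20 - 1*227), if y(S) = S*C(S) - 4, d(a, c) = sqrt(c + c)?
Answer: -47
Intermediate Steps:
d(a, c) = sqrt(2)*sqrt(c) (d(a, c) = sqrt(2*c) = sqrt(2)*sqrt(c))
E(H, x) = -40 (E(H, x) = -10*4 = -40)
C(M) = -3/M (C(M) = 3/(-2 + (sqrt(2)*sqrt(2) - M)) = 3/(-2 + (2 - M)) = 3/((-M)) = 3*(-1/M) = -3/M)
y(S) = -7 (y(S) = S*(-3/S) - 4 = -3 - 4 = -7)
E(294, 137) + y(-20 - 1*227) = -40 - 7 = -47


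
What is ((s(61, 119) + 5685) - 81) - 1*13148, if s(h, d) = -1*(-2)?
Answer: -7542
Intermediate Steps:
s(h, d) = 2
((s(61, 119) + 5685) - 81) - 1*13148 = ((2 + 5685) - 81) - 1*13148 = (5687 - 81) - 13148 = 5606 - 13148 = -7542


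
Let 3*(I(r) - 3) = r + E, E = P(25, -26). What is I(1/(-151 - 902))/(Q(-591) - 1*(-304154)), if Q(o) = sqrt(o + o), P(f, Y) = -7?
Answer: 320122085/146119003070391 - 2105*I*sqrt(1182)/292238006140782 ≈ 2.1908e-6 - 2.4764e-10*I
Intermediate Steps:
Q(o) = sqrt(2)*sqrt(o) (Q(o) = sqrt(2*o) = sqrt(2)*sqrt(o))
E = -7
I(r) = 2/3 + r/3 (I(r) = 3 + (r - 7)/3 = 3 + (-7 + r)/3 = 3 + (-7/3 + r/3) = 2/3 + r/3)
I(1/(-151 - 902))/(Q(-591) - 1*(-304154)) = (2/3 + 1/(3*(-151 - 902)))/(sqrt(2)*sqrt(-591) - 1*(-304154)) = (2/3 + (1/3)/(-1053))/(sqrt(2)*(I*sqrt(591)) + 304154) = (2/3 + (1/3)*(-1/1053))/(I*sqrt(1182) + 304154) = (2/3 - 1/3159)/(304154 + I*sqrt(1182)) = 2105/(3159*(304154 + I*sqrt(1182)))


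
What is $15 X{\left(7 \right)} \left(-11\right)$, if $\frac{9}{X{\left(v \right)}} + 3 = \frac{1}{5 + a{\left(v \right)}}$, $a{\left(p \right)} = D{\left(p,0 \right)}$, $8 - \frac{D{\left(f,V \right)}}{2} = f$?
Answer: $\frac{2079}{4} \approx 519.75$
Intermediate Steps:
$D{\left(f,V \right)} = 16 - 2 f$
$a{\left(p \right)} = 16 - 2 p$
$X{\left(v \right)} = \frac{9}{-3 + \frac{1}{21 - 2 v}}$ ($X{\left(v \right)} = \frac{9}{-3 + \frac{1}{5 - \left(-16 + 2 v\right)}} = \frac{9}{-3 + \frac{1}{21 - 2 v}}$)
$15 X{\left(7 \right)} \left(-11\right) = 15 \frac{9 \left(21 - 14\right)}{2 \left(-31 + 3 \cdot 7\right)} \left(-11\right) = 15 \frac{9 \left(21 - 14\right)}{2 \left(-31 + 21\right)} \left(-11\right) = 15 \cdot \frac{9}{2} \frac{1}{-10} \cdot 7 \left(-11\right) = 15 \cdot \frac{9}{2} \left(- \frac{1}{10}\right) 7 \left(-11\right) = 15 \left(- \frac{63}{20}\right) \left(-11\right) = \left(- \frac{189}{4}\right) \left(-11\right) = \frac{2079}{4}$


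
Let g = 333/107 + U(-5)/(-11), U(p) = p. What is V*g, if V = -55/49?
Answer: -20990/5243 ≈ -4.0034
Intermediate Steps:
V = -55/49 (V = -55*1/49 = -55/49 ≈ -1.1224)
g = 4198/1177 (g = 333/107 - 5/(-11) = 333*(1/107) - 5*(-1/11) = 333/107 + 5/11 = 4198/1177 ≈ 3.5667)
V*g = -55/49*4198/1177 = -20990/5243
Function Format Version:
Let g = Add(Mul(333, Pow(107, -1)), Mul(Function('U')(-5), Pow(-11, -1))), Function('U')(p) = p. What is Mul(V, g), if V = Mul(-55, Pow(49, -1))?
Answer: Rational(-20990, 5243) ≈ -4.0034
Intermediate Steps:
V = Rational(-55, 49) (V = Mul(-55, Rational(1, 49)) = Rational(-55, 49) ≈ -1.1224)
g = Rational(4198, 1177) (g = Add(Mul(333, Pow(107, -1)), Mul(-5, Pow(-11, -1))) = Add(Mul(333, Rational(1, 107)), Mul(-5, Rational(-1, 11))) = Add(Rational(333, 107), Rational(5, 11)) = Rational(4198, 1177) ≈ 3.5667)
Mul(V, g) = Mul(Rational(-55, 49), Rational(4198, 1177)) = Rational(-20990, 5243)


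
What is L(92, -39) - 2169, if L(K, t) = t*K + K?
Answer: -5665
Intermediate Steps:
L(K, t) = K + K*t (L(K, t) = K*t + K = K + K*t)
L(92, -39) - 2169 = 92*(1 - 39) - 2169 = 92*(-38) - 2169 = -3496 - 2169 = -5665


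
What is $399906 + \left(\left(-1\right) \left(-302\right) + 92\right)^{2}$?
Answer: $555142$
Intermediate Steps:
$399906 + \left(\left(-1\right) \left(-302\right) + 92\right)^{2} = 399906 + \left(302 + 92\right)^{2} = 399906 + 394^{2} = 399906 + 155236 = 555142$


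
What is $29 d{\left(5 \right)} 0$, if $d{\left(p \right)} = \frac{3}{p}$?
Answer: $0$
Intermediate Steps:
$29 d{\left(5 \right)} 0 = 29 \cdot \frac{3}{5} \cdot 0 = \frac{87}{5} \cdot 0 = 0$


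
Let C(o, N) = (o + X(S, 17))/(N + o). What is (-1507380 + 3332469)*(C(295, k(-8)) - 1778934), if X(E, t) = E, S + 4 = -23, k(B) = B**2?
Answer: -1165569433046382/359 ≈ -3.2467e+12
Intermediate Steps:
S = -27 (S = -4 - 23 = -27)
C(o, N) = (-27 + o)/(N + o) (C(o, N) = (o - 27)/(N + o) = (-27 + o)/(N + o))
(-1507380 + 3332469)*(C(295, k(-8)) - 1778934) = (-1507380 + 3332469)*((-27 + 295)/((-8)**2 + 295) - 1778934) = 1825089*(268/(64 + 295) - 1778934) = 1825089*(268/359 - 1778934) = 1825089*(-638637038/359) = -1165569433046382/359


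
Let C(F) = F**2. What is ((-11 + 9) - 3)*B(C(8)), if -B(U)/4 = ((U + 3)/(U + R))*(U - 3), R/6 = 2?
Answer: 20435/19 ≈ 1075.5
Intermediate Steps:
R = 12 (R = 6*2 = 12)
B(U) = -4*(-3 + U)*(3 + U)/(12 + U) (B(U) = -4*(U + 3)/(U + 12)*(U - 3) = -4*(3 + U)/(12 + U)*(-3 + U) = -4*(-3 + U)*(3 + U)/(12 + U))
((-11 + 9) - 3)*B(C(8)) = ((-11 + 9) - 3)*(4*(9 - (8**2)**2)/(12 + 8**2)) = (-2 - 3)*(4*(9 - 1*64**2)/(12 + 64)) = -20*(9 - 1*4096)/76 = -20*(9 - 4096)/76 = -20*(-4087)/76 = -5*(-4087/19) = 20435/19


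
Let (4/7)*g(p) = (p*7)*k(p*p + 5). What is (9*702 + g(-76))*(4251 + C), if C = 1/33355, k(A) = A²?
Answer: -4411716377754017538/33355 ≈ -1.3227e+14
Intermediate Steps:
C = 1/33355 ≈ 2.9981e-5
g(p) = 49*p*(5 + p²)²/4 (g(p) = 7*((p*7)*(p*p + 5)²)/4 = 7*((7*p)*(p² + 5)²)/4 = 7*((7*p)*(5 + p²)²)/4 = 7*(7*p*(5 + p²)²)/4 = 49*p*(5 + p²)²/4)
(9*702 + g(-76))*(4251 + C) = (9*702 + (49/4)*(-76)*(5 + (-76)²)²)*(4251 + 1/33355) = (6318 + (49/4)*(-76)*(5 + 5776)²)*(141792106/33355) = (6318 + (49/4)*(-76)*5781²)*(141792106/33355) = (6318 + (49/4)*(-76)*33419961)*(141792106/33355) = (6318 - 31113983691)*(141792106/33355) = -31113977373*141792106/33355 = -4411716377754017538/33355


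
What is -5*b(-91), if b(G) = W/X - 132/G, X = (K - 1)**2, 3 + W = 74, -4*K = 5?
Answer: -570340/7371 ≈ -77.376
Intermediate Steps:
K = -5/4 (K = -1/4*5 = -5/4 ≈ -1.2500)
W = 71 (W = -3 + 74 = 71)
X = 81/16 (X = (-5/4 - 1)**2 = (-9/4)**2 = 81/16 ≈ 5.0625)
b(G) = 1136/81 - 132/G (b(G) = 71/(81/16) - 132/G = 71*(16/81) - 132/G = 1136/81 - 132/G)
-5*b(-91) = -5*(1136/81 - 132/(-91)) = -5*(1136/81 - 132*(-1/91)) = -5*(1136/81 + 132/91) = -5*114068/7371 = -570340/7371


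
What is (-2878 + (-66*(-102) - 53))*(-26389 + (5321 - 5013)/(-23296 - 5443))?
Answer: -2882654753979/28739 ≈ -1.0030e+8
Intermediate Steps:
(-2878 + (-66*(-102) - 53))*(-26389 + (5321 - 5013)/(-23296 - 5443)) = (-2878 + (6732 - 53))*(-26389 + 308/(-28739)) = (-2878 + 6679)*(-26389 + 308*(-1/28739)) = 3801*(-26389 - 308/28739) = 3801*(-758393779/28739) = -2882654753979/28739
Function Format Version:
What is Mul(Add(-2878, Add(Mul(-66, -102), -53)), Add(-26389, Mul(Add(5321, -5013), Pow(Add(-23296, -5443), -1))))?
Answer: Rational(-2882654753979, 28739) ≈ -1.0030e+8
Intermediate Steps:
Mul(Add(-2878, Add(Mul(-66, -102), -53)), Add(-26389, Mul(Add(5321, -5013), Pow(Add(-23296, -5443), -1)))) = Mul(Add(-2878, Add(6732, -53)), Add(-26389, Mul(308, Pow(-28739, -1)))) = Mul(Add(-2878, 6679), Add(-26389, Mul(308, Rational(-1, 28739)))) = Mul(3801, Add(-26389, Rational(-308, 28739))) = Mul(3801, Rational(-758393779, 28739)) = Rational(-2882654753979, 28739)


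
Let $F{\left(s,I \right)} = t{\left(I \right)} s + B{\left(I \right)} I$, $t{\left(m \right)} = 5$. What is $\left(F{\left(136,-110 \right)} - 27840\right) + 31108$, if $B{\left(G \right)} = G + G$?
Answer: $28148$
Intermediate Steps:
$B{\left(G \right)} = 2 G$
$F{\left(s,I \right)} = 2 I^{2} + 5 s$ ($F{\left(s,I \right)} = 5 s + 2 I I = 5 s + 2 I^{2} = 2 I^{2} + 5 s$)
$\left(F{\left(136,-110 \right)} - 27840\right) + 31108 = \left(\left(2 \left(-110\right)^{2} + 5 \cdot 136\right) - 27840\right) + 31108 = \left(\left(2 \cdot 12100 + 680\right) - 27840\right) + 31108 = \left(\left(24200 + 680\right) - 27840\right) + 31108 = \left(24880 - 27840\right) + 31108 = -2960 + 31108 = 28148$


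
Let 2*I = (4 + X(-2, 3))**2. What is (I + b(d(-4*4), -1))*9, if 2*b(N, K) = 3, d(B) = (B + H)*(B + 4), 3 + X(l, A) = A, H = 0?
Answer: 171/2 ≈ 85.500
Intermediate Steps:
X(l, A) = -3 + A
d(B) = B*(4 + B) (d(B) = (B + 0)*(B + 4) = B*(4 + B))
b(N, K) = 3/2 (b(N, K) = (1/2)*3 = 3/2)
I = 8 (I = (4 + (-3 + 3))**2/2 = (4 + 0)**2/2 = (1/2)*4**2 = (1/2)*16 = 8)
(I + b(d(-4*4), -1))*9 = (8 + 3/2)*9 = (19/2)*9 = 171/2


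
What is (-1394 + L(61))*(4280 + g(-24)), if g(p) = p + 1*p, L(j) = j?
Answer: -5641256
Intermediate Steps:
g(p) = 2*p (g(p) = p + p = 2*p)
(-1394 + L(61))*(4280 + g(-24)) = (-1394 + 61)*(4280 + 2*(-24)) = -1333*(4280 - 48) = -1333*4232 = -5641256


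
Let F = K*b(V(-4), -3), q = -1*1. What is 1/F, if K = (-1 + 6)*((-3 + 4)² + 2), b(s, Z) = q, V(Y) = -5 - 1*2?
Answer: -1/15 ≈ -0.066667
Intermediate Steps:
q = -1
V(Y) = -7 (V(Y) = -5 - 2 = -7)
b(s, Z) = -1
K = 15 (K = 5*(1² + 2) = 5*(1 + 2) = 5*3 = 15)
F = -15 (F = 15*(-1) = -15)
1/F = 1/(-15) = -1/15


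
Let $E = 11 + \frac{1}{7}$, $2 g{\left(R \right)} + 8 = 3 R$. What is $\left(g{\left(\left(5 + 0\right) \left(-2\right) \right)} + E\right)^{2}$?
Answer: $\frac{3025}{49} \approx 61.735$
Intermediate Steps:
$g{\left(R \right)} = -4 + \frac{3 R}{2}$
$E = \frac{78}{7}$ ($E = 11 + \frac{1}{7} = \frac{78}{7} \approx 11.143$)
$\left(g{\left(\left(5 + 0\right) \left(-2\right) \right)} + E\right)^{2} = \left(\left(-4 + \frac{3 \left(5 + 0\right) \left(-2\right)}{2}\right) + \frac{78}{7}\right)^{2} = \left(\left(-4 + \frac{3 \cdot 5 \left(-2\right)}{2}\right) + \frac{78}{7}\right)^{2} = \left(\left(-4 + \frac{3}{2} \left(-10\right)\right) + \frac{78}{7}\right)^{2} = \left(\left(-4 - 15\right) + \frac{78}{7}\right)^{2} = \left(-19 + \frac{78}{7}\right)^{2} = \left(- \frac{55}{7}\right)^{2} = \frac{3025}{49}$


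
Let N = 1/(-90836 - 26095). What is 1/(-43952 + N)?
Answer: -116931/5139351313 ≈ -2.2752e-5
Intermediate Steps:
N = -1/116931 (N = 1/(-116931) = -1/116931 ≈ -8.5520e-6)
1/(-43952 + N) = 1/(-43952 - 1/116931) = 1/(-5139351313/116931) = -116931/5139351313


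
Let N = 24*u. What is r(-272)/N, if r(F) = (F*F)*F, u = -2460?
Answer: 628864/1845 ≈ 340.85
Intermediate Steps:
N = -59040 (N = 24*(-2460) = -59040)
r(F) = F³ (r(F) = F²*F = F³)
r(-272)/N = (-272)³/(-59040) = -20123648*(-1/59040) = 628864/1845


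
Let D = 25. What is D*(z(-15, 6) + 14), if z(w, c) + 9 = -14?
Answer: -225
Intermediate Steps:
z(w, c) = -23 (z(w, c) = -9 - 14 = -23)
D*(z(-15, 6) + 14) = 25*(-23 + 14) = 25*(-9) = -225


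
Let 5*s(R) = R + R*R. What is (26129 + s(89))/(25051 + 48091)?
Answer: 27731/73142 ≈ 0.37914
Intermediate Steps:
s(R) = R/5 + R²/5 (s(R) = (R + R*R)/5 = (R + R²)/5 = R/5 + R²/5)
(26129 + s(89))/(25051 + 48091) = (26129 + (⅕)*89*(1 + 89))/(25051 + 48091) = (26129 + (⅕)*89*90)/73142 = (26129 + 1602)*(1/73142) = 27731*(1/73142) = 27731/73142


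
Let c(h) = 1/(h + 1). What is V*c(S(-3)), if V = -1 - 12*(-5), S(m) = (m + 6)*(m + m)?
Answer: -59/17 ≈ -3.4706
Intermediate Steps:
S(m) = 2*m*(6 + m) (S(m) = (6 + m)*(2*m) = 2*m*(6 + m))
c(h) = 1/(1 + h)
V = 59 (V = -1 + 60 = 59)
V*c(S(-3)) = 59/(1 + 2*(-3)*(6 - 3)) = 59/(1 + 2*(-3)*3) = 59/(1 - 18) = 59/(-17) = 59*(-1/17) = -59/17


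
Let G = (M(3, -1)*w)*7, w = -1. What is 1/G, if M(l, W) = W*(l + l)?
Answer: 1/42 ≈ 0.023810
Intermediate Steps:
M(l, W) = 2*W*l (M(l, W) = W*(2*l) = 2*W*l)
G = 42 (G = ((2*(-1)*3)*(-1))*7 = -6*(-1)*7 = 6*7 = 42)
1/G = 1/42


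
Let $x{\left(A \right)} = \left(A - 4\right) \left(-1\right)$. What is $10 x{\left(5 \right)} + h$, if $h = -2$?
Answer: $-12$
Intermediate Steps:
$x{\left(A \right)} = 4 - A$ ($x{\left(A \right)} = \left(-4 + A\right) \left(-1\right) = 4 - A$)
$10 x{\left(5 \right)} + h = 10 \left(4 - 5\right) - 2 = 10 \left(-1\right) - 2 = -10 - 2 = -12$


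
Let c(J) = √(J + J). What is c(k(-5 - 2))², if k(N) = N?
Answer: -14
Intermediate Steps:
c(J) = √2*√J (c(J) = √(2*J) = √2*√J)
c(k(-5 - 2))² = (√2*√(-5 - 2))² = (√2*√(-7))² = (√2*(I*√7))² = (I*√14)² = -14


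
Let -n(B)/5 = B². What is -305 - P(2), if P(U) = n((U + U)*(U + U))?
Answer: 975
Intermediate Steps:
n(B) = -5*B²
P(U) = -80*U⁴ (P(U) = -5*(U + U)⁴ = -5*16*U⁴ = -80*U⁴)
-305 - P(2) = -305 - (-80)*2⁴ = -305 - (-80)*16 = -305 - 1*(-1280) = -305 + 1280 = 975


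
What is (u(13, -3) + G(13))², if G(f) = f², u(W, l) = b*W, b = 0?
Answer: 28561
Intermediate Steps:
u(W, l) = 0 (u(W, l) = 0*W = 0)
(u(13, -3) + G(13))² = (0 + 13²)² = (0 + 169)² = 169² = 28561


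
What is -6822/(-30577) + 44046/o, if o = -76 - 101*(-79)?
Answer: 1400708808/241650031 ≈ 5.7964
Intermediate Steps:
o = 7903 (o = -76 + 7979 = 7903)
-6822/(-30577) + 44046/o = -6822/(-30577) + 44046/7903 = -6822*(-1/30577) + 44046*(1/7903) = 6822/30577 + 44046/7903 = 1400708808/241650031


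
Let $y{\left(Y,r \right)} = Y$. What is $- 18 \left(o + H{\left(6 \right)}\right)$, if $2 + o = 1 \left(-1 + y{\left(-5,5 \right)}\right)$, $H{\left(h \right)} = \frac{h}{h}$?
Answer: $126$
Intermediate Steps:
$H{\left(h \right)} = 1$
$o = -8$ ($o = -2 + 1 \left(-1 - 5\right) = -2 + 1 \left(-6\right) = -2 - 6 = -8$)
$- 18 \left(o + H{\left(6 \right)}\right) = - 18 \left(-8 + 1\right) = \left(-18\right) \left(-7\right) = 126$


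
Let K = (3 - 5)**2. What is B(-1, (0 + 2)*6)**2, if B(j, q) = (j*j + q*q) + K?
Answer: 22201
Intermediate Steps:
K = 4 (K = (-2)**2 = 4)
B(j, q) = 4 + j**2 + q**2 (B(j, q) = (j*j + q*q) + 4 = (j**2 + q**2) + 4 = 4 + j**2 + q**2)
B(-1, (0 + 2)*6)**2 = (4 + (-1)**2 + ((0 + 2)*6)**2)**2 = (4 + 1 + (2*6)**2)**2 = (4 + 1 + 12**2)**2 = (4 + 1 + 144)**2 = 149**2 = 22201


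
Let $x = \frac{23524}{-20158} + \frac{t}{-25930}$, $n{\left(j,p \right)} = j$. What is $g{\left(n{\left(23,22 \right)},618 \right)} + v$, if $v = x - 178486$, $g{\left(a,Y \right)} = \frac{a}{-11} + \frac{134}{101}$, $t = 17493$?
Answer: $- \frac{51825621401068027}{290358150170} \approx -1.7849 \cdot 10^{5}$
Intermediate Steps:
$g{\left(a,Y \right)} = \frac{134}{101} - \frac{a}{11}$ ($g{\left(a,Y \right)} = a \left(- \frac{1}{11}\right) + 134 \cdot \frac{1}{101} = - \frac{a}{11} + \frac{134}{101} = \frac{134}{101} - \frac{a}{11}$)
$x = - \frac{481300607}{261348470}$ ($x = \frac{23524}{-20158} + \frac{17493}{-25930} = 23524 \left(- \frac{1}{20158}\right) + 17493 \left(- \frac{1}{25930}\right) = - \frac{11762}{10079} - \frac{17493}{25930} = - \frac{481300607}{261348470} \approx -1.8416$)
$v = - \frac{46647524317027}{261348470}$ ($v = - \frac{481300607}{261348470} - 178486 = - \frac{46647524317027}{261348470} \approx -1.7849 \cdot 10^{5}$)
$g{\left(n{\left(23,22 \right)},618 \right)} + v = \left(\frac{134}{101} - \frac{23}{11}\right) - \frac{46647524317027}{261348470} = - \frac{849}{1111} - \frac{46647524317027}{261348470} = - \frac{51825621401068027}{290358150170}$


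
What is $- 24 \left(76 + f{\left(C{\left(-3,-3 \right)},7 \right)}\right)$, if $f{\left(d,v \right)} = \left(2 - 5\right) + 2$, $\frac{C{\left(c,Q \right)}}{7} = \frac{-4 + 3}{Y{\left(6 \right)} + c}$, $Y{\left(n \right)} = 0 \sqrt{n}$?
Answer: $-1800$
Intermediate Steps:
$Y{\left(n \right)} = 0$
$C{\left(c,Q \right)} = - \frac{7}{c}$ ($C{\left(c,Q \right)} = 7 \frac{-4 + 3}{0 + c} = 7 \left(- \frac{1}{c}\right) = - \frac{7}{c}$)
$f{\left(d,v \right)} = -1$ ($f{\left(d,v \right)} = -3 + 2 = -1$)
$- 24 \left(76 + f{\left(C{\left(-3,-3 \right)},7 \right)}\right) = - 24 \left(76 - 1\right) = \left(-24\right) 75 = -1800$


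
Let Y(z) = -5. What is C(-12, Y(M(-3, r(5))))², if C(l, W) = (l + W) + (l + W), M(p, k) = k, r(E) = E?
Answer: 1156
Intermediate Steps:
C(l, W) = 2*W + 2*l (C(l, W) = (W + l) + (W + l) = 2*W + 2*l)
C(-12, Y(M(-3, r(5))))² = (2*(-5) + 2*(-12))² = (-10 - 24)² = (-34)² = 1156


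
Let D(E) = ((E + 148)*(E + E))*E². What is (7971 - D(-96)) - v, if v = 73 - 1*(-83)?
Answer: 92020359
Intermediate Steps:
D(E) = 2*E³*(148 + E) (D(E) = ((148 + E)*(2*E))*E² = (2*E*(148 + E))*E² = 2*E³*(148 + E))
v = 156 (v = 73 + 83 = 156)
(7971 - D(-96)) - v = (7971 - 2*(-96)³*(148 - 96)) - 1*156 = (7971 - 2*(-884736)*52) - 156 = (7971 - 1*(-92012544)) - 156 = (7971 + 92012544) - 156 = 92020515 - 156 = 92020359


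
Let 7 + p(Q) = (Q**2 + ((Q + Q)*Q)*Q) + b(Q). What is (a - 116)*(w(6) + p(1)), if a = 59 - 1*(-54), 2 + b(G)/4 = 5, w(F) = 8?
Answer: -48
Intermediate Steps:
b(G) = 12 (b(G) = -8 + 4*5 = -8 + 20 = 12)
a = 113 (a = 59 + 54 = 113)
p(Q) = 5 + Q**2 + 2*Q**3 (p(Q) = -7 + ((Q**2 + ((Q + Q)*Q)*Q) + 12) = -7 + ((Q**2 + ((2*Q)*Q)*Q) + 12) = -7 + ((Q**2 + (2*Q**2)*Q) + 12) = -7 + ((Q**2 + 2*Q**3) + 12) = -7 + (12 + Q**2 + 2*Q**3) = 5 + Q**2 + 2*Q**3)
(a - 116)*(w(6) + p(1)) = (113 - 116)*(8 + (5 + 1**2 + 2*1**3)) = -3*(8 + (5 + 1 + 2*1)) = -3*(8 + (5 + 1 + 2)) = -3*(8 + 8) = -3*16 = -48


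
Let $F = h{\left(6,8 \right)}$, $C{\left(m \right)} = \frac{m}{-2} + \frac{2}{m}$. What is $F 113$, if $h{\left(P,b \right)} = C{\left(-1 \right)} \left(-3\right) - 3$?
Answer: $\frac{339}{2} \approx 169.5$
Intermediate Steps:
$C{\left(m \right)} = \frac{2}{m} - \frac{m}{2}$ ($C{\left(m \right)} = m \left(- \frac{1}{2}\right) + \frac{2}{m} = - \frac{m}{2} + \frac{2}{m} = \frac{2}{m} - \frac{m}{2}$)
$h{\left(P,b \right)} = \frac{3}{2}$ ($h{\left(P,b \right)} = \left(\frac{2}{-1} - - \frac{1}{2}\right) \left(-3\right) - 3 = \left(2 \left(-1\right) + \frac{1}{2}\right) \left(-3\right) - 3 = \left(-2 + \frac{1}{2}\right) \left(-3\right) - 3 = \left(- \frac{3}{2}\right) \left(-3\right) - 3 = \frac{9}{2} - 3 = \frac{3}{2}$)
$F = \frac{3}{2} \approx 1.5$
$F 113 = \frac{3}{2} \cdot 113 = \frac{339}{2}$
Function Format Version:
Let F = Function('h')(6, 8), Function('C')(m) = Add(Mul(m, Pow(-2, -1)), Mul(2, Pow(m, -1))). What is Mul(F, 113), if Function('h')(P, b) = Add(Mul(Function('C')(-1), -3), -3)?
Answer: Rational(339, 2) ≈ 169.50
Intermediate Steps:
Function('C')(m) = Add(Mul(2, Pow(m, -1)), Mul(Rational(-1, 2), m)) (Function('C')(m) = Add(Mul(m, Rational(-1, 2)), Mul(2, Pow(m, -1))) = Add(Mul(Rational(-1, 2), m), Mul(2, Pow(m, -1))) = Add(Mul(2, Pow(m, -1)), Mul(Rational(-1, 2), m)))
Function('h')(P, b) = Rational(3, 2) (Function('h')(P, b) = Add(Mul(Add(Mul(2, Pow(-1, -1)), Mul(Rational(-1, 2), -1)), -3), -3) = Add(Mul(Add(Mul(2, -1), Rational(1, 2)), -3), -3) = Add(Mul(Add(-2, Rational(1, 2)), -3), -3) = Add(Mul(Rational(-3, 2), -3), -3) = Add(Rational(9, 2), -3) = Rational(3, 2))
F = Rational(3, 2) ≈ 1.5000
Mul(F, 113) = Mul(Rational(3, 2), 113) = Rational(339, 2)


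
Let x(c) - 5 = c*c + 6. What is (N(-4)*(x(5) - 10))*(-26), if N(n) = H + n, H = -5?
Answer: 6084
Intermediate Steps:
N(n) = -5 + n
x(c) = 11 + c² (x(c) = 5 + (c*c + 6) = 5 + (c² + 6) = 5 + (6 + c²) = 11 + c²)
(N(-4)*(x(5) - 10))*(-26) = ((-5 - 4)*((11 + 5²) - 10))*(-26) = -9*((11 + 25) - 10)*(-26) = -9*(36 - 10)*(-26) = -9*26*(-26) = -234*(-26) = 6084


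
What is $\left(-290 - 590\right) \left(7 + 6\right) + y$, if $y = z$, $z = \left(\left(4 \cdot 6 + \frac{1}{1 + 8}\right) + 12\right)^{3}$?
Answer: $\frac{25988365}{729} \approx 35649.0$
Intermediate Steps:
$z = \frac{34328125}{729}$ ($z = \left(\left(24 + \frac{1}{9}\right) + 12\right)^{3} = \left(\frac{217}{9} + 12\right)^{3} = \left(\frac{325}{9}\right)^{3} = \frac{34328125}{729} \approx 47089.0$)
$y = \frac{34328125}{729} \approx 47089.0$
$\left(-290 - 590\right) \left(7 + 6\right) + y = \left(-290 - 590\right) \left(7 + 6\right) + \frac{34328125}{729} = \left(-880\right) 13 + \frac{34328125}{729} = -11440 + \frac{34328125}{729} = \frac{25988365}{729}$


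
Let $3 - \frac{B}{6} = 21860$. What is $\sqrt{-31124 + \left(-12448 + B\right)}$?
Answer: $i \sqrt{174714} \approx 417.99 i$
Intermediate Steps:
$B = -131142$ ($B = 18 - 131160 = -131142$)
$\sqrt{-31124 + \left(-12448 + B\right)} = \sqrt{-31124 - 143590} = \sqrt{-174714} = i \sqrt{174714}$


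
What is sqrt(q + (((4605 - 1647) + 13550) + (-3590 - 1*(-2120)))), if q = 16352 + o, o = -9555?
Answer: sqrt(21835) ≈ 147.77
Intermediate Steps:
q = 6797 (q = 16352 - 9555 = 6797)
sqrt(q + (((4605 - 1647) + 13550) + (-3590 - 1*(-2120)))) = sqrt(6797 + (((4605 - 1647) + 13550) + (-3590 - 1*(-2120)))) = sqrt(6797 + ((2958 + 13550) + (-3590 + 2120))) = sqrt(6797 + (16508 - 1470)) = sqrt(6797 + 15038) = sqrt(21835)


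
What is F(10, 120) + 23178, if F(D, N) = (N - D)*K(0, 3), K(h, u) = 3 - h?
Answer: 23508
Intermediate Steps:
F(D, N) = -3*D + 3*N (F(D, N) = (N - D)*(3 - 1*0) = (N - D)*(3 + 0) = (N - D)*3 = -3*D + 3*N)
F(10, 120) + 23178 = (-3*10 + 3*120) + 23178 = (-30 + 360) + 23178 = 330 + 23178 = 23508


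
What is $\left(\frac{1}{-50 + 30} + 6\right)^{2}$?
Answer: $\frac{14161}{400} \approx 35.402$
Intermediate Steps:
$\left(\frac{1}{-50 + 30} + 6\right)^{2} = \left(\frac{1}{-20} + 6\right)^{2} = \left(- \frac{1}{20} + 6\right)^{2} = \left(\frac{119}{20}\right)^{2} = \frac{14161}{400}$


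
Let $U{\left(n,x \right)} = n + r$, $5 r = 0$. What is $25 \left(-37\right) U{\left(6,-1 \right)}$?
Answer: $-5550$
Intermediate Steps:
$r = 0$ ($r = \frac{1}{5} \cdot 0 = 0$)
$U{\left(n,x \right)} = n$ ($U{\left(n,x \right)} = n + 0 = n$)
$25 \left(-37\right) U{\left(6,-1 \right)} = 25 \left(-37\right) 6 = \left(-925\right) 6 = -5550$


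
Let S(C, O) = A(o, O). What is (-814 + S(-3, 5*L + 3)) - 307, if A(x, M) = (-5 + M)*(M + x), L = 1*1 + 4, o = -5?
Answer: -592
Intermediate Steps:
L = 5 (L = 1 + 4 = 5)
S(C, O) = 25 + O**2 - 10*O (S(C, O) = O**2 - 5*O - 5*(-5) + O*(-5) = O**2 - 5*O + 25 - 5*O = 25 + O**2 - 10*O)
(-814 + S(-3, 5*L + 3)) - 307 = (-814 + (25 + (5*5 + 3)**2 - 10*(5*5 + 3))) - 307 = (-814 + (25 + (25 + 3)**2 - 10*(25 + 3))) - 307 = (-814 + (25 + 28**2 - 10*28)) - 307 = (-814 + (25 + 784 - 280)) - 307 = (-814 + 529) - 307 = -285 - 307 = -592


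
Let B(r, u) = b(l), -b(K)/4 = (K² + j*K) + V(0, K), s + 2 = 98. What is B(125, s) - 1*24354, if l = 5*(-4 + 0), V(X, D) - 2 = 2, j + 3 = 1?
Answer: -26130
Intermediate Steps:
s = 96 (s = -2 + 98 = 96)
j = -2 (j = -3 + 1 = -2)
V(X, D) = 4 (V(X, D) = 2 + 2 = 4)
l = -20 (l = 5*(-4) = -20)
b(K) = -16 - 4*K² + 8*K (b(K) = -4*((K² - 2*K) + 4) = -4*(4 + K² - 2*K) = -16 - 4*K² + 8*K)
B(r, u) = -1776 (B(r, u) = -16 - 4*(-20)² + 8*(-20) = -16 - 4*400 - 160 = -16 - 1600 - 160 = -1776)
B(125, s) - 1*24354 = -1776 - 1*24354 = -1776 - 24354 = -26130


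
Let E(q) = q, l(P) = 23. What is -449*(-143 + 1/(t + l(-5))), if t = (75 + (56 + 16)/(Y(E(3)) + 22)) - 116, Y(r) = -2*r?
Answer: 1734487/27 ≈ 64240.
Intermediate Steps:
t = -73/2 (t = (75 + (56 + 16)/(-2*3 + 22)) - 116 = (75 + 72/(-6 + 22)) - 116 = (75 + 72/16) - 116 = (75 + 72*(1/16)) - 116 = (75 + 9/2) - 116 = 159/2 - 116 = -73/2 ≈ -36.500)
-449*(-143 + 1/(t + l(-5))) = -449*(-143 + 1/(-73/2 + 23)) = -449*(-143 + 1/(-27/2)) = -449*(-143 - 2/27) = -449*(-3863/27) = 1734487/27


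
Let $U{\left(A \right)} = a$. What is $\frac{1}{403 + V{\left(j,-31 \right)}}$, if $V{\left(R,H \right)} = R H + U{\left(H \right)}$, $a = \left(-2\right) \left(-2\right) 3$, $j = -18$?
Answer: $\frac{1}{973} \approx 0.0010277$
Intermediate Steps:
$a = 12$ ($a = 4 \cdot 3 = 12$)
$U{\left(A \right)} = 12$
$V{\left(R,H \right)} = 12 + H R$ ($V{\left(R,H \right)} = R H + 12 = H R + 12 = 12 + H R$)
$\frac{1}{403 + V{\left(j,-31 \right)}} = \frac{1}{403 + \left(12 - -558\right)} = \frac{1}{403 + \left(12 + 558\right)} = \frac{1}{403 + 570} = \frac{1}{973}$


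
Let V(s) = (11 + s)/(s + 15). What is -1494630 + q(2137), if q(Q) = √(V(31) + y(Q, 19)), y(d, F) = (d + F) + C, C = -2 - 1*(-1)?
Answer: -1494630 + √1140478/23 ≈ -1.4946e+6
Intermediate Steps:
C = -1 (C = -2 + 1 = -1)
y(d, F) = -1 + F + d (y(d, F) = (d + F) - 1 = (F + d) - 1 = -1 + F + d)
V(s) = (11 + s)/(15 + s)
q(Q) = √(435/23 + Q) (q(Q) = √((11 + 31)/(15 + 31) + (-1 + 19 + Q)) = √(42/46 + (18 + Q)) = √((1/46)*42 + (18 + Q)) = √(21/23 + (18 + Q)) = √(435/23 + Q))
-1494630 + q(2137) = -1494630 + √(10005 + 529*2137)/23 = -1494630 + √(10005 + 1130473)/23 = -1494630 + √1140478/23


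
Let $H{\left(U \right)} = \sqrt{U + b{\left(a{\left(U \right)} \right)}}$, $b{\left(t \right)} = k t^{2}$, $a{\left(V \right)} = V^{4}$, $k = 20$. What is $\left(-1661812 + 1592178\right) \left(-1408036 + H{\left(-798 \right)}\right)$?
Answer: $98047178824 - 69634 \sqrt{3288918611703912841220322} \approx -1.2628 \cdot 10^{17}$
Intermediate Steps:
$b{\left(t \right)} = 20 t^{2}$
$H{\left(U \right)} = \sqrt{U + 20 U^{8}}$ ($H{\left(U \right)} = \sqrt{U + 20 \left(U^{4}\right)^{2}} = \sqrt{U + 20 U^{8}}$)
$\left(-1661812 + 1592178\right) \left(-1408036 + H{\left(-798 \right)}\right) = \left(-1661812 + 1592178\right) \left(-1408036 + \sqrt{-798 + 20 \left(-798\right)^{8}}\right) = - 69634 \left(-1408036 + \sqrt{-798 + 20 \cdot 164445930585195642061056}\right) = - 69634 \left(-1408036 + \sqrt{-798 + 3288918611703912841221120}\right) = - 69634 \left(-1408036 + \sqrt{3288918611703912841220322}\right) = 98047178824 - 69634 \sqrt{3288918611703912841220322}$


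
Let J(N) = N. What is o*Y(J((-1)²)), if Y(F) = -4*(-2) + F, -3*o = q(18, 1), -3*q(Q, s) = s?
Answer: 1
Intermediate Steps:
q(Q, s) = -s/3
o = ⅑ (o = -(-1)/9 = -⅓*(-⅓) = ⅑ ≈ 0.11111)
Y(F) = 8 + F
o*Y(J((-1)²)) = (8 + (-1)²)/9 = (8 + 1)/9 = (⅑)*9 = 1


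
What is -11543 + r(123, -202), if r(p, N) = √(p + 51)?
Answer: -11543 + √174 ≈ -11530.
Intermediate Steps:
r(p, N) = √(51 + p)
-11543 + r(123, -202) = -11543 + √(51 + 123) = -11543 + √174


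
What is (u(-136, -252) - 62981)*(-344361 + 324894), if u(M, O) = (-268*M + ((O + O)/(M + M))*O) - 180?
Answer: 8994902553/17 ≈ 5.2911e+8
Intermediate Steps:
u(M, O) = -180 - 268*M + O**2/M (u(M, O) = (-268*M + ((2*O)/((2*M)))*O) - 180 = (-268*M + ((2*O)*(1/(2*M)))*O) - 180 = (-268*M + (O/M)*O) - 180 = (-268*M + O**2/M) - 180 = -180 - 268*M + O**2/M)
(u(-136, -252) - 62981)*(-344361 + 324894) = ((-180 - 268*(-136) + (-252)**2/(-136)) - 62981)*(-344361 + 324894) = ((-180 + 36448 - 1/136*63504) - 62981)*(-19467) = ((-180 + 36448 - 7938/17) - 62981)*(-19467) = (608618/17 - 62981)*(-19467) = -462059/17*(-19467) = 8994902553/17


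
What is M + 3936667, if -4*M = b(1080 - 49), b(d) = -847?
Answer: 15747515/4 ≈ 3.9369e+6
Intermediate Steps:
M = 847/4 (M = -1/4*(-847) = 847/4 ≈ 211.75)
M + 3936667 = 847/4 + 3936667 = 15747515/4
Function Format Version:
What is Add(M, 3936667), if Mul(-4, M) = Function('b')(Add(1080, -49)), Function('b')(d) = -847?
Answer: Rational(15747515, 4) ≈ 3.9369e+6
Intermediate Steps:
M = Rational(847, 4) (M = Mul(Rational(-1, 4), -847) = Rational(847, 4) ≈ 211.75)
Add(M, 3936667) = Add(Rational(847, 4), 3936667) = Rational(15747515, 4)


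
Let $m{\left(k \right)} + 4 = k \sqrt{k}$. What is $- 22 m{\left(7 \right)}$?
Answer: $88 - 154 \sqrt{7} \approx -319.45$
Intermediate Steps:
$m{\left(k \right)} = -4 + k^{\frac{3}{2}}$ ($m{\left(k \right)} = -4 + k \sqrt{k} = -4 + k^{\frac{3}{2}}$)
$- 22 m{\left(7 \right)} = - 22 \left(-4 + 7^{\frac{3}{2}}\right) = - 22 \left(-4 + 7 \sqrt{7}\right) = 88 - 154 \sqrt{7}$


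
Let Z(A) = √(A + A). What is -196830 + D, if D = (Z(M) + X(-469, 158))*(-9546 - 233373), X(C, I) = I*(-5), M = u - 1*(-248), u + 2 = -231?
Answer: 191709180 - 242919*√30 ≈ 1.9038e+8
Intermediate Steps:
u = -233 (u = -2 - 231 = -233)
M = 15 (M = -233 - 1*(-248) = -233 + 248 = 15)
Z(A) = √2*√A (Z(A) = √(2*A) = √2*√A)
X(C, I) = -5*I
D = 191906010 - 242919*√30 (D = (√2*√15 - 5*158)*(-9546 - 233373) = (√30 - 790)*(-242919) = (-790 + √30)*(-242919) = 191906010 - 242919*√30 ≈ 1.9058e+8)
-196830 + D = -196830 + (191906010 - 242919*√30) = 191709180 - 242919*√30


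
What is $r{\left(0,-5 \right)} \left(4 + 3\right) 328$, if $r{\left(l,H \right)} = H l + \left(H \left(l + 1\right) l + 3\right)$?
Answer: $6888$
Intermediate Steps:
$r{\left(l,H \right)} = 3 + H l + H l \left(1 + l\right)$ ($r{\left(l,H \right)} = H l + \left(H \left(1 + l\right) l + 3\right) = H l + \left(H l \left(1 + l\right) + 3\right) = H l + \left(3 + H l \left(1 + l\right)\right) = 3 + H l + H l \left(1 + l\right)$)
$r{\left(0,-5 \right)} \left(4 + 3\right) 328 = \left(3 - 5 \cdot 0^{2} + 2 \left(-5\right) 0\right) \left(4 + 3\right) 328 = \left(3 - 0 + 0\right) 7 \cdot 328 = \left(3 + 0 + 0\right) 7 \cdot 328 = 3 \cdot 7 \cdot 328 = 21 \cdot 328 = 6888$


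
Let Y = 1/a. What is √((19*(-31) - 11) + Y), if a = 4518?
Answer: I*√1360821098/1506 ≈ 24.495*I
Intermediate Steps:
Y = 1/4518 ≈ 0.00022134
√((19*(-31) - 11) + Y) = √((19*(-31) - 11) + 1/4518) = √((-589 - 11) + 1/4518) = √(-600 + 1/4518) = √(-2710799/4518) = I*√1360821098/1506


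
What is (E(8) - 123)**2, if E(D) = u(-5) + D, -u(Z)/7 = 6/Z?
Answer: 284089/25 ≈ 11364.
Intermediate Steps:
u(Z) = -42/Z
E(D) = 42/5 + D (E(D) = -42/(-5) + D = -42*(-1/5) + D = 42/5 + D)
(E(8) - 123)**2 = ((42/5 + 8) - 123)**2 = (82/5 - 123)**2 = (-533/5)**2 = 284089/25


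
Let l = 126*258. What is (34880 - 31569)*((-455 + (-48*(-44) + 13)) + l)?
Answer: 113163358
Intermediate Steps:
l = 32508
(34880 - 31569)*((-455 + (-48*(-44) + 13)) + l) = (34880 - 31569)*((-455 + (-48*(-44) + 13)) + 32508) = 3311*((-455 + (2112 + 13)) + 32508) = 3311*((-455 + 2125) + 32508) = 3311*(1670 + 32508) = 3311*34178 = 113163358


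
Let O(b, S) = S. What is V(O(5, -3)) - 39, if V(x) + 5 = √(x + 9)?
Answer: -44 + √6 ≈ -41.551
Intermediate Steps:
V(x) = -5 + √(9 + x) (V(x) = -5 + √(x + 9) = -5 + √(9 + x))
V(O(5, -3)) - 39 = (-5 + √(9 - 3)) - 39 = (-5 + √6) - 39 = -44 + √6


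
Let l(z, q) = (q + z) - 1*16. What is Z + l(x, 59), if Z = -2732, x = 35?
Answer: -2654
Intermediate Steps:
l(z, q) = -16 + q + z (l(z, q) = (q + z) - 16 = -16 + q + z)
Z + l(x, 59) = -2732 + (-16 + 59 + 35) = -2732 + 78 = -2654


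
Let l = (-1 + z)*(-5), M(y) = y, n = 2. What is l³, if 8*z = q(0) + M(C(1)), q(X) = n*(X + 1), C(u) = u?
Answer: 15625/512 ≈ 30.518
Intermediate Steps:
q(X) = 2 + 2*X (q(X) = 2*(X + 1) = 2*(1 + X) = 2 + 2*X)
z = 3/8 (z = ((2 + 2*0) + 1)/8 = ((2 + 0) + 1)/8 = (2 + 1)/8 = (⅛)*3 = 3/8 ≈ 0.37500)
l = 25/8 (l = (-1 + 3/8)*(-5) = -5/8*(-5) = 25/8 ≈ 3.1250)
l³ = (25/8)³ = 15625/512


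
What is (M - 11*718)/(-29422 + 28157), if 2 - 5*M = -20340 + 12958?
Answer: 32106/6325 ≈ 5.0760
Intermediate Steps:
M = 7384/5 (M = ⅖ - (-20340 + 12958)/5 = ⅖ - ⅕*(-7382) = ⅖ + 7382/5 = 7384/5 ≈ 1476.8)
(M - 11*718)/(-29422 + 28157) = (7384/5 - 11*718)/(-29422 + 28157) = (7384/5 - 7898)/(-1265) = -32106/5*(-1/1265) = 32106/6325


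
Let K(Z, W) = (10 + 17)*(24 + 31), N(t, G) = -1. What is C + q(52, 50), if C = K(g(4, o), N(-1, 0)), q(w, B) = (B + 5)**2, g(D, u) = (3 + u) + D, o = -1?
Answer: 4510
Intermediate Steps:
g(D, u) = 3 + D + u
q(w, B) = (5 + B)**2
K(Z, W) = 1485 (K(Z, W) = 27*55 = 1485)
C = 1485
C + q(52, 50) = 1485 + (5 + 50)**2 = 1485 + 55**2 = 1485 + 3025 = 4510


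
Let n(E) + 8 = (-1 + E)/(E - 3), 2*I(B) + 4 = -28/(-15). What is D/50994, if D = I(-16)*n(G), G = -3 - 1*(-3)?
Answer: 184/1147365 ≈ 0.00016037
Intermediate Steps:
G = 0 (G = -3 + 3 = 0)
I(B) = -16/15 (I(B) = -2 + (-28/(-15))/2 = -2 + (-28*(-1/15))/2 = -2 + (½)*(28/15) = -2 + 14/15 = -16/15)
n(E) = -8 + (-1 + E)/(-3 + E) (n(E) = -8 + (-1 + E)/(E - 3) = -8 + (-1 + E)/(-3 + E))
D = 368/45 (D = -16*(23 - 7*0)/(15*(-3 + 0)) = -16*(23 + 0)/(15*(-3)) = -(-16)*23/45 = -16/15*(-23/3) = 368/45 ≈ 8.1778)
D/50994 = (368/45)/50994 = (368/45)*(1/50994) = 184/1147365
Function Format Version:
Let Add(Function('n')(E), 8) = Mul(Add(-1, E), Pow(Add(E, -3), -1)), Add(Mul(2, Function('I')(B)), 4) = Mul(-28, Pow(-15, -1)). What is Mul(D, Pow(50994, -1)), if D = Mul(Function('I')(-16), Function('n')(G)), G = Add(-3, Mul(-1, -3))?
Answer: Rational(184, 1147365) ≈ 0.00016037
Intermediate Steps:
G = 0 (G = Add(-3, 3) = 0)
Function('I')(B) = Rational(-16, 15) (Function('I')(B) = Add(-2, Mul(Rational(1, 2), Mul(-28, Pow(-15, -1)))) = Add(-2, Mul(Rational(1, 2), Mul(-28, Rational(-1, 15)))) = Add(-2, Mul(Rational(1, 2), Rational(28, 15))) = Add(-2, Rational(14, 15)) = Rational(-16, 15))
Function('n')(E) = Add(-8, Mul(Pow(Add(-3, E), -1), Add(-1, E))) (Function('n')(E) = Add(-8, Mul(Add(-1, E), Pow(Add(E, -3), -1))) = Add(-8, Mul(Add(-1, E), Pow(Add(-3, E), -1))) = Add(-8, Mul(Pow(Add(-3, E), -1), Add(-1, E))))
D = Rational(368, 45) (D = Mul(Rational(-16, 15), Mul(Pow(Add(-3, 0), -1), Add(23, Mul(-7, 0)))) = Mul(Rational(-16, 15), Mul(Pow(-3, -1), Add(23, 0))) = Mul(Rational(-16, 15), Mul(Rational(-1, 3), 23)) = Mul(Rational(-16, 15), Rational(-23, 3)) = Rational(368, 45) ≈ 8.1778)
Mul(D, Pow(50994, -1)) = Mul(Rational(368, 45), Pow(50994, -1)) = Mul(Rational(368, 45), Rational(1, 50994)) = Rational(184, 1147365)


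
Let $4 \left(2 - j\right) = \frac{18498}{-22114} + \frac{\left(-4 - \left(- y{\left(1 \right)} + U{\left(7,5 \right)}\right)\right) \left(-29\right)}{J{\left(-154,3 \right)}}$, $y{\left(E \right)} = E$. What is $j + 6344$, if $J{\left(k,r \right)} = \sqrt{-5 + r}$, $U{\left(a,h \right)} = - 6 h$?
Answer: $\frac{280680137}{44228} - \frac{783 i \sqrt{2}}{8} \approx 6346.2 - 138.42 i$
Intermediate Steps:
$j = \frac{97705}{44228} - \frac{783 i \sqrt{2}}{8}$ ($j = 2 - \frac{\frac{18498}{-22114} + \frac{\left(-4 - \left(-1 - 30\right)\right) \left(-29\right)}{\sqrt{-5 + 3}}}{4} = 2 - \frac{18498 \left(- \frac{1}{22114}\right) + \frac{\left(-4 + \left(1 - -30\right)\right) \left(-29\right)}{\sqrt{-2}}}{4} = 2 - \frac{- \frac{9249}{11057} + \frac{\left(-4 + \left(1 + 30\right)\right) \left(-29\right)}{i \sqrt{2}}}{4} = 2 - \frac{- \frac{9249}{11057} + \left(-4 + 31\right) \left(-29\right) \left(- \frac{i \sqrt{2}}{2}\right)}{4} = 2 - \frac{- \frac{9249}{11057} + 27 \left(-29\right) \left(- \frac{i \sqrt{2}}{2}\right)}{4} = 2 - \frac{- \frac{9249}{11057} - 783 \left(- \frac{i \sqrt{2}}{2}\right)}{4} = 2 - \frac{- \frac{9249}{11057} + \frac{783 i \sqrt{2}}{2}}{4} = 2 + \left(\frac{9249}{44228} - \frac{783 i \sqrt{2}}{8}\right) = \frac{97705}{44228} - \frac{783 i \sqrt{2}}{8} \approx 2.2091 - 138.42 i$)
$j + 6344 = \left(\frac{97705}{44228} - \frac{783 i \sqrt{2}}{8}\right) + 6344 = \frac{280680137}{44228} - \frac{783 i \sqrt{2}}{8}$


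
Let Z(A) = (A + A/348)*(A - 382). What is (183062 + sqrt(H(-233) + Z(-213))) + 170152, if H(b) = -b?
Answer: 353214 + sqrt(428345457)/58 ≈ 3.5357e+5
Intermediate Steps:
Z(A) = 349*A*(-382 + A)/348 (Z(A) = (A + A*(1/348))*(-382 + A) = (A + A/348)*(-382 + A) = (349*A/348)*(-382 + A) = 349*A*(-382 + A)/348)
(183062 + sqrt(H(-233) + Z(-213))) + 170152 = (183062 + sqrt(-1*(-233) + (349/348)*(-213)*(-382 - 213))) + 170152 = (183062 + sqrt(233 + (349/348)*(-213)*(-595))) + 170152 = (183062 + sqrt(233 + 14743505/116)) + 170152 = (183062 + sqrt(14770533/116)) + 170152 = (183062 + sqrt(428345457)/58) + 170152 = 353214 + sqrt(428345457)/58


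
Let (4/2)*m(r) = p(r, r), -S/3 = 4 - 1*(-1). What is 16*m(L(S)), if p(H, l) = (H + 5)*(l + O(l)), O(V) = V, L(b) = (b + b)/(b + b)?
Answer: 96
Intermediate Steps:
S = -15 (S = -3*(4 - 1*(-1)) = -3*(4 + 1) = -3*5 = -15)
L(b) = 1 (L(b) = (2*b)/((2*b)) = (2*b)*(1/(2*b)) = 1)
p(H, l) = 2*l*(5 + H) (p(H, l) = (H + 5)*(l + l) = (5 + H)*(2*l) = 2*l*(5 + H))
m(r) = r*(5 + r) (m(r) = (2*r*(5 + r))/2 = r*(5 + r))
16*m(L(S)) = 16*(1*(5 + 1)) = 16*(1*6) = 16*6 = 96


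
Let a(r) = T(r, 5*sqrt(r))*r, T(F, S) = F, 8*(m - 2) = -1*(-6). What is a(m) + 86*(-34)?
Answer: -46663/16 ≈ -2916.4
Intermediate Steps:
m = 11/4 (m = 2 + (-1*(-6))/8 = 2 + (1/8)*6 = 2 + 3/4 = 11/4 ≈ 2.7500)
a(r) = r**2 (a(r) = r*r = r**2)
a(m) + 86*(-34) = (11/4)**2 + 86*(-34) = 121/16 - 2924 = -46663/16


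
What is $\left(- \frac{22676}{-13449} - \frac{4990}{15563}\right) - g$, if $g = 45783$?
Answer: $- \frac{9582406833143}{209306787} \approx -45782.0$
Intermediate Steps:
$\left(- \frac{22676}{-13449} - \frac{4990}{15563}\right) - g = \left(- \frac{22676}{-13449} - \frac{4990}{15563}\right) - 45783 = \left(\left(-22676\right) \left(- \frac{1}{13449}\right) - \frac{4990}{15563}\right) - 45783 = \left(\frac{22676}{13449} - \frac{4990}{15563}\right) - 45783 = \frac{285796078}{209306787} - 45783 = - \frac{9582406833143}{209306787}$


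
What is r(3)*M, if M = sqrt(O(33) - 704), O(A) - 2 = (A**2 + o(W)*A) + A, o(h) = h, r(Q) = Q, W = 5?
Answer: 9*sqrt(65) ≈ 72.560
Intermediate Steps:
O(A) = 2 + A**2 + 6*A (O(A) = 2 + ((A**2 + 5*A) + A) = 2 + (A**2 + 6*A) = 2 + A**2 + 6*A)
M = 3*sqrt(65) (M = sqrt((2 + 33**2 + 6*33) - 704) = sqrt((2 + 1089 + 198) - 704) = sqrt(1289 - 704) = sqrt(585) = 3*sqrt(65) ≈ 24.187)
r(3)*M = 3*(3*sqrt(65)) = 9*sqrt(65)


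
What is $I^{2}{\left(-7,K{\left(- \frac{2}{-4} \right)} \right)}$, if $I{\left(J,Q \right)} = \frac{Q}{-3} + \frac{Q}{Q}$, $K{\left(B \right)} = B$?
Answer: $\frac{25}{36} \approx 0.69444$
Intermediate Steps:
$I{\left(J,Q \right)} = 1 - \frac{Q}{3}$ ($I{\left(J,Q \right)} = Q \left(- \frac{1}{3}\right) + 1 = - \frac{Q}{3} + 1 = 1 - \frac{Q}{3}$)
$I^{2}{\left(-7,K{\left(- \frac{2}{-4} \right)} \right)} = \left(1 - \frac{\left(-2\right) \frac{1}{-4}}{3}\right)^{2} = \left(1 - \frac{\left(-2\right) \left(- \frac{1}{4}\right)}{3}\right)^{2} = \left(1 - \frac{1}{6}\right)^{2} = \left(\frac{5}{6}\right)^{2} = \frac{25}{36}$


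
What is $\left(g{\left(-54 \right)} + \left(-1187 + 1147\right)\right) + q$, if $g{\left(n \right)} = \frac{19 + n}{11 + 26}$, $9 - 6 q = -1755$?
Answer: $\frac{9363}{37} \approx 253.05$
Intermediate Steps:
$q = 294$ ($q = \frac{3}{2} - - \frac{585}{2} = \frac{3}{2} + \frac{585}{2} = 294$)
$g{\left(n \right)} = \frac{19}{37} + \frac{n}{37}$ ($g{\left(n \right)} = \frac{19 + n}{37} = \left(19 + n\right) \frac{1}{37} = \frac{19}{37} + \frac{n}{37}$)
$\left(g{\left(-54 \right)} + \left(-1187 + 1147\right)\right) + q = \left(\left(\frac{19}{37} + \frac{1}{37} \left(-54\right)\right) + \left(-1187 + 1147\right)\right) + 294 = \left(\left(\frac{19}{37} - \frac{54}{37}\right) - 40\right) + 294 = \left(- \frac{35}{37} - 40\right) + 294 = - \frac{1515}{37} + 294 = \frac{9363}{37}$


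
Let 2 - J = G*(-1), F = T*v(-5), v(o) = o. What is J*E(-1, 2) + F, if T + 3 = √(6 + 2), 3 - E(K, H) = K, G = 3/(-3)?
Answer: 19 - 10*√2 ≈ 4.8579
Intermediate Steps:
G = -1 (G = 3*(-⅓) = -1)
E(K, H) = 3 - K
T = -3 + 2*√2 (T = -3 + √(6 + 2) = -3 + √8 = -3 + 2*√2 ≈ -0.17157)
F = 15 - 10*√2 (F = (-3 + 2*√2)*(-5) = 15 - 10*√2 ≈ 0.85786)
J = 1 (J = 2 - (-1)*(-1) = 2 - 1*1 = 2 - 1 = 1)
J*E(-1, 2) + F = 1*(3 - 1*(-1)) + (15 - 10*√2) = 1*(3 + 1) + (15 - 10*√2) = 1*4 + (15 - 10*√2) = 4 + (15 - 10*√2) = 19 - 10*√2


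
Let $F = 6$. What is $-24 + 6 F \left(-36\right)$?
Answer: $-1320$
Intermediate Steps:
$-24 + 6 F \left(-36\right) = -24 + 6 \cdot 6 \left(-36\right) = -24 + 36 \left(-36\right) = -24 - 1296 = -1320$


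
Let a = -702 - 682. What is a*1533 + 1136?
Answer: -2120536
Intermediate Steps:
a = -1384
a*1533 + 1136 = -1384*1533 + 1136 = -2121672 + 1136 = -2120536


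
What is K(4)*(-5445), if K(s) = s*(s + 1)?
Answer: -108900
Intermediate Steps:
K(s) = s*(1 + s)
K(4)*(-5445) = (4*(1 + 4))*(-5445) = (4*5)*(-5445) = 20*(-5445) = -108900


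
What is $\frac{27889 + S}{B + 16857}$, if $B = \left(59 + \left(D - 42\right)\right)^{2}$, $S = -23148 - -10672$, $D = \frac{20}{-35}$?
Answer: $\frac{755237}{839218} \approx 0.89993$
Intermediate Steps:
$D = - \frac{4}{7}$ ($D = 20 \left(- \frac{1}{35}\right) = - \frac{4}{7} \approx -0.57143$)
$S = -12476$ ($S = -23148 + 10672 = -12476$)
$B = \frac{13225}{49}$ ($B = \left(59 - \frac{298}{7}\right)^{2} = \left(\frac{115}{7}\right)^{2} = \frac{13225}{49} \approx 269.9$)
$\frac{27889 + S}{B + 16857} = \frac{27889 - 12476}{\frac{13225}{49} + 16857} = \frac{15413}{\frac{839218}{49}} = 15413 \cdot \frac{49}{839218} = \frac{755237}{839218}$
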